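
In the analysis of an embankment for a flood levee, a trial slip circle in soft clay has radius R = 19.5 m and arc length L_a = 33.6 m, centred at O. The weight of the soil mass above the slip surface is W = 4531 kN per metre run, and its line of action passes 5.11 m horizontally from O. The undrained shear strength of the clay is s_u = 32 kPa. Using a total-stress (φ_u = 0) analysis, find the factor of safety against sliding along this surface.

FS = 0.91

Taking moments about the centre O, the resisting moment is provided by the undrained shear strength acting along the arc:
M_R = s_u·L_a·R = 32·33.60·19.5 = 20966.4 kN·m/m
M_D = W·d = 4531·5.11 = 23153.4 kN·m/m
FS = M_R / M_D = 20966.4 / 23153.4 = 0.906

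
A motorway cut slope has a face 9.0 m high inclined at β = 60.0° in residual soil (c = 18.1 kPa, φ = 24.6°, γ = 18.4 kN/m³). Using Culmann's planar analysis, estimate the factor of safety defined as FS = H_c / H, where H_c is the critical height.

H_c = (4c/γ) · sinβ cosφ / [1 − cos(β − φ)]
    = (4·18.1/18.4) · sin60.0°·cos24.6° / [1 − cos35.4°]
    = 3.935 · 0.7874 / 0.1849 = 16.76 m
FS = H_c / H = 16.76 / 9.0 = 1.862

FS = 1.86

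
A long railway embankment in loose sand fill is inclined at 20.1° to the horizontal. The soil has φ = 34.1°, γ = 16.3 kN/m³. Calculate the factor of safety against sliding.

For a dry cohesionless infinite slope the factor of safety is FS = tanφ / tanβ.
FS = tan34.1° / tan20.1° = 0.6771 / 0.3659 = 1.850

FS = 1.85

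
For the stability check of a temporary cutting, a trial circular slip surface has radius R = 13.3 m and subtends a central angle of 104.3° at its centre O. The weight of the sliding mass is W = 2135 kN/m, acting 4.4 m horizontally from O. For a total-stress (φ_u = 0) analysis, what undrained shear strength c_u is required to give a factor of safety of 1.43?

c_u = 41.7 kPa

FS = c_u·L_a·R / (W·d), so c_u = FS·W·d / (L_a·R).
Arc length L_a = R·θ = 13.3·(104.3°·π/180) = 13.3·1.8204 = 24.21 m
c_u = 1.43·2135·4.4 / (24.21·13.3) = 13433.4 / 322.01 = 41.72 kPa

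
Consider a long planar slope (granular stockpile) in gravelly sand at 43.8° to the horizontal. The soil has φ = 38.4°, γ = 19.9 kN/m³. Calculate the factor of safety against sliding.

For a dry cohesionless infinite slope the factor of safety is FS = tanφ / tanβ.
FS = tan38.4° / tan43.8° = 0.7926 / 0.9590 = 0.827

FS = 0.83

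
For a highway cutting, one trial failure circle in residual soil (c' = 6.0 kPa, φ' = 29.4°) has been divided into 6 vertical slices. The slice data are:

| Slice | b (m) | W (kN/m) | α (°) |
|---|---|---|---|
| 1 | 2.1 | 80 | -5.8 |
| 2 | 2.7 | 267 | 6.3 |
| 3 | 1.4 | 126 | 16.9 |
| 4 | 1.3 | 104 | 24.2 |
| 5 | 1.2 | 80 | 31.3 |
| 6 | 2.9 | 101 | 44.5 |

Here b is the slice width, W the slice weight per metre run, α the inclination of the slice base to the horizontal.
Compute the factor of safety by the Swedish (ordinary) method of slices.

FS = 2.23

Ordinary method of slices: FS = Σ[c'·Δl_i + (W_i cosα_i)·tanφ'] / Σ W_i sinα_i, with Δl_i = b_i / cosα_i.
Slice 1: Δl = 2.1/cos(-5.8°) = 2.111 m; N'_1 = 80·cos(-5.8°) = 79.6; c'Δl = 12.66; W sinα = -8.1
Slice 2: Δl = 2.7/cos6.3° = 2.716 m; N'_2 = 267·cos6.3° = 265.4; c'Δl = 16.30; W sinα = 29.3
Slice 3: Δl = 1.4/cos16.9° = 1.463 m; N'_3 = 126·cos16.9° = 120.6; c'Δl = 8.78; W sinα = 36.6
Slice 4: Δl = 1.3/cos24.2° = 1.425 m; N'_4 = 104·cos24.2° = 94.9; c'Δl = 8.55; W sinα = 42.6
Slice 5: Δl = 1.2/cos31.3° = 1.404 m; N'_5 = 80·cos31.3° = 68.4; c'Δl = 8.43; W sinα = 41.6
Slice 6: Δl = 2.9/cos44.5° = 4.066 m; N'_6 = 101·cos44.5° = 72.0; c'Δl = 24.40; W sinα = 70.8
Σc'Δl = 79.1 kN/m; ΣN' = 700.8 kN/m; ΣW sinα = 212.8 kN/m
Resisting = 79.1 + 700.8·tan29.4° = 79.1 + 394.9 = 474.0 kN/m
FS = 474.0 / 212.8 = 2.227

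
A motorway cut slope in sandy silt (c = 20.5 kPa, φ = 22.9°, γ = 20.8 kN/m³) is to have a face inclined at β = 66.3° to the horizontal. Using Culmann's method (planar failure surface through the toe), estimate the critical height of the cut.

Culmann's analysis gives the critical failure plane at α_cr = (β + φ)/2 = (66.3 + 22.9)/2 = 44.6°, and the critical height
H_c = (4c/γ) · sinβ cosφ / [1 − cos(β − φ)]
    = (4·20.5/20.8) · sin66.3°·cos22.9° / [1 − cos(43.4°)]
    = 3.942 · 0.9157·0.9212 / [1 − 0.7266]
    = 3.942 · 0.8435 / 0.2734
    = 12.16 m

H_c = 12.16 m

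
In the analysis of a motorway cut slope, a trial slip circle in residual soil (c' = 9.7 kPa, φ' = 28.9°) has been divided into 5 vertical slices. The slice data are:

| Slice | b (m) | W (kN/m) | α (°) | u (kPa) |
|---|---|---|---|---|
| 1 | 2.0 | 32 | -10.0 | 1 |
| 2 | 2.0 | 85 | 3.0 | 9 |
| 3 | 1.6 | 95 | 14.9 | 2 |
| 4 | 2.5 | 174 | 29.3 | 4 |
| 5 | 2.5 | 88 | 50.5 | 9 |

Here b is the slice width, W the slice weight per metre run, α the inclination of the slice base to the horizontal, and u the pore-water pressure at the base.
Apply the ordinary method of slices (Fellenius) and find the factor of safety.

Ordinary method of slices: FS = Σ[c'·Δl_i + (W_i cosα_i − u_i·Δl_i)·tanφ'] / Σ W_i sinα_i, with Δl_i = b_i / cosα_i.
Slice 1: Δl = 2.0/cos(-10.0°) = 2.031 m; N'_1 = 32·cos(-10.0°) − 1·2.031 = 29.5; c'Δl = 19.70; W sinα = -5.6
Slice 2: Δl = 2.0/cos3.0° = 2.003 m; N'_2 = 85·cos3.0° − 9·2.003 = 66.9; c'Δl = 19.43; W sinα = 4.4
Slice 3: Δl = 1.6/cos14.9° = 1.656 m; N'_3 = 95·cos14.9° − 2·1.656 = 88.5; c'Δl = 16.06; W sinα = 24.4
Slice 4: Δl = 2.5/cos29.3° = 2.867 m; N'_4 = 174·cos29.3° − 4·2.867 = 140.3; c'Δl = 27.81; W sinα = 85.2
Slice 5: Δl = 2.5/cos50.5° = 3.930 m; N'_5 = 88·cos50.5° − 9·3.930 = 20.6; c'Δl = 38.12; W sinα = 67.9
Σc'Δl = 121.1 kN/m; ΣN' = 345.7 kN/m; ΣW sinα = 176.4 kN/m
Resisting = 121.1 + 345.7·tan28.9° = 121.1 + 190.8 = 312.0 kN/m
FS = 312.0 / 176.4 = 1.769

FS = 1.77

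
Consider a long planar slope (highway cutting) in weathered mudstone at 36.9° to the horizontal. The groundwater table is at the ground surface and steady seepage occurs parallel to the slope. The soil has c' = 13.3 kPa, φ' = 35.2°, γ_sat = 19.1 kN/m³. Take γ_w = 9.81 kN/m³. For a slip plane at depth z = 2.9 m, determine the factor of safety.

With seepage parallel to the slope and the water table at the surface, the effective normal stress on the slip plane uses the buoyant unit weight γ' = γ_sat − γ_w while the driving shear stress uses γ_sat:
FS = [c' + γ' z cos²β tanφ'] / [γ_sat z sinβ cosβ]
γ' = 19.1 − 9.81 = 9.29 kN/m³
Numerator = 13.3 + 9.29·2.9·cos²36.9°·tan35.2° = 13.3 + 9.29·2.9·0.6395·0.7054 = 25.453 kPa
Denominator = 19.1·2.9·sin36.9°·cos36.9° = 19.1·2.9·0.6004·0.7997 = 26.595 kPa
FS = 25.453 / 26.595 = 0.957

FS = 0.96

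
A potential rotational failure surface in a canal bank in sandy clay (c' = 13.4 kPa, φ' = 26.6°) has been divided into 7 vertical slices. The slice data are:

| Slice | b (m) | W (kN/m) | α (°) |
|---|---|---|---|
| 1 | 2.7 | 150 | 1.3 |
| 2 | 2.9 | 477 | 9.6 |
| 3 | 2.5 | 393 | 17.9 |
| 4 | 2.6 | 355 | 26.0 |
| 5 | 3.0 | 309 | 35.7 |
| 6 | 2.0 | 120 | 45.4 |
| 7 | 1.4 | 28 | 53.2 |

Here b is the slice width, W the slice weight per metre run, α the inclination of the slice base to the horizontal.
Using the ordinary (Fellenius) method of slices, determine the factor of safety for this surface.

FS = 1.70

Ordinary method of slices: FS = Σ[c'·Δl_i + (W_i cosα_i)·tanφ'] / Σ W_i sinα_i, with Δl_i = b_i / cosα_i.
Slice 1: Δl = 2.7/cos1.3° = 2.701 m; N'_1 = 150·cos1.3° = 150.0; c'Δl = 36.19; W sinα = 3.4
Slice 2: Δl = 2.9/cos9.6° = 2.941 m; N'_2 = 477·cos9.6° = 470.3; c'Δl = 39.41; W sinα = 79.5
Slice 3: Δl = 2.5/cos17.9° = 2.627 m; N'_3 = 393·cos17.9° = 374.0; c'Δl = 35.20; W sinα = 120.8
Slice 4: Δl = 2.6/cos26.0° = 2.893 m; N'_4 = 355·cos26.0° = 319.1; c'Δl = 38.76; W sinα = 155.6
Slice 5: Δl = 3.0/cos35.7° = 3.694 m; N'_5 = 309·cos35.7° = 250.9; c'Δl = 49.50; W sinα = 180.3
Slice 6: Δl = 2.0/cos45.4° = 2.848 m; N'_6 = 120·cos45.4° = 84.3; c'Δl = 38.17; W sinα = 85.4
Slice 7: Δl = 1.4/cos53.2° = 2.337 m; N'_7 = 28·cos53.2° = 16.8; c'Δl = 31.32; W sinα = 22.4
Σc'Δl = 268.6 kN/m; ΣN' = 1665.3 kN/m; ΣW sinα = 647.5 kN/m
Resisting = 268.6 + 1665.3·tan26.6° = 268.6 + 833.9 = 1102.5 kN/m
FS = 1102.5 / 647.5 = 1.703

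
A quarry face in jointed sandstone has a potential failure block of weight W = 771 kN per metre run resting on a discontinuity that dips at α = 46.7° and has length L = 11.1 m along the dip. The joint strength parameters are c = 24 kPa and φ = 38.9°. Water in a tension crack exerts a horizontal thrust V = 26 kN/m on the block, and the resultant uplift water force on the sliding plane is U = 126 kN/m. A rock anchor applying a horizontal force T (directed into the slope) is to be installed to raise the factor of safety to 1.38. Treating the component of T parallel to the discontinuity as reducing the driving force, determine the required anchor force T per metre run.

T = 145 kN/m

Resolving forces along and normal to the sliding plane, with the horizontal anchor force T adding T·sinα to the effective normal force and T·cosα acting up the plane against the driving force:
FS = [cL + (W cosα − U − V sinα + T sinα) tanφ] / [W sinα + V cosα − T cosα]
Without the anchor: N' = 383.8 kN/m, driving T_d = 578.9 kN/m, resisting R = 24·11.1 + 383.8·tan38.9° = 576.1 kN/m, FS = 1.00.
Setting FS = 1.38 and solving for T:
1.38·(578.9 − T cos46.7°) = 576.1 + T sin46.7°·tan38.9°
T·(sin46.7°·tan38.9° + 1.38·cos46.7°) = 1.38·578.9 − 576.1
T·(0.7278·0.8069 + 1.38·0.6858) = 798.9 − 576.1 = 222.8
T·1.5337 = 222.8
T = 145.3 kN/m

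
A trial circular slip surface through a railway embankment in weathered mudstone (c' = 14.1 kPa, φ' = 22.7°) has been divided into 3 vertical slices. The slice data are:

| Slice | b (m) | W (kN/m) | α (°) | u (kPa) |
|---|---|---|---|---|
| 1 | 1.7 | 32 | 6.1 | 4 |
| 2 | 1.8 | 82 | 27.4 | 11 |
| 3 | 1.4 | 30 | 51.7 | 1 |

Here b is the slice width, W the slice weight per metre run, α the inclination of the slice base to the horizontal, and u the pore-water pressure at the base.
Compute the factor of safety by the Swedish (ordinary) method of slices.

FS = 1.90

Ordinary method of slices: FS = Σ[c'·Δl_i + (W_i cosα_i − u_i·Δl_i)·tanφ'] / Σ W_i sinα_i, with Δl_i = b_i / cosα_i.
Slice 1: Δl = 1.7/cos6.1° = 1.710 m; N'_1 = 32·cos6.1° − 4·1.710 = 25.0; c'Δl = 24.11; W sinα = 3.4
Slice 2: Δl = 1.8/cos27.4° = 2.027 m; N'_2 = 82·cos27.4° − 11·2.027 = 50.5; c'Δl = 28.59; W sinα = 37.7
Slice 3: Δl = 1.4/cos51.7° = 2.259 m; N'_3 = 30·cos51.7° − 1·2.259 = 16.3; c'Δl = 31.85; W sinα = 23.5
Σc'Δl = 84.5 kN/m; ΣN' = 91.8 kN/m; ΣW sinα = 64.7 kN/m
Resisting = 84.5 + 91.8·tan22.7° = 84.5 + 38.4 = 123.0 kN/m
FS = 123.0 / 64.7 = 1.901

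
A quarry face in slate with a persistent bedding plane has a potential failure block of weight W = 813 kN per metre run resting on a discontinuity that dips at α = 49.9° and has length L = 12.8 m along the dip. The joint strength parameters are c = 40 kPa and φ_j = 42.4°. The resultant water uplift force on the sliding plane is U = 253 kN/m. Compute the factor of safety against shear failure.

FS = 1.22

Resolving the block weight along and normal to the plane and applying the Mohr–Coulomb strength on the joint:
N' = W cosα − U = 813·cos49.9° − 253 = 270.7 kN/m
Driving force T = W sinα = 813·sin49.9° = 621.9 kN/m
Resisting force R = c·L + N'·tanφ_j = 40·12.8 + 270.7·tan42.4° = 512.0 + 247.2 = 759.2 kN/m
FS = R / T = 759.2 / 621.9 = 1.221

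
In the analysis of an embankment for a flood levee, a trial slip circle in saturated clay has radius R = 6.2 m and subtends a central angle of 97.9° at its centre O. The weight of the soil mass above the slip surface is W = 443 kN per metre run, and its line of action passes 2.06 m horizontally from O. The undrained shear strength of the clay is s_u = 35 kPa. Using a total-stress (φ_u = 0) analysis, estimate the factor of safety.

FS = 2.52

Taking moments about the centre O, the resisting moment is provided by the undrained shear strength acting along the arc:
Arc length L_a = R·θ = 6.2·(97.9°·π/180) = 6.2·1.7087 = 10.59 m
M_R = s_u·L_a·R = 35·10.59·6.2 = 2298.9 kN·m/m
M_D = W·d = 443·2.06 = 912.6 kN·m/m
FS = M_R / M_D = 2298.9 / 912.6 = 2.519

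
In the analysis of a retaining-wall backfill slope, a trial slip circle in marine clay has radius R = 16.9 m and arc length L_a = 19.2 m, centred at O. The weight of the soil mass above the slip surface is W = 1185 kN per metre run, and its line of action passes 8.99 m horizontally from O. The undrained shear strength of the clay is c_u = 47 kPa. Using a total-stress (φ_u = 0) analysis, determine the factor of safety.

Taking moments about the centre O, the resisting moment is provided by the undrained shear strength acting along the arc:
M_R = c_u·L_a·R = 47·19.20·16.9 = 15250.6 kN·m/m
M_D = W·d = 1185·8.99 = 10653.1 kN·m/m
FS = M_R / M_D = 15250.6 / 10653.1 = 1.432

FS = 1.43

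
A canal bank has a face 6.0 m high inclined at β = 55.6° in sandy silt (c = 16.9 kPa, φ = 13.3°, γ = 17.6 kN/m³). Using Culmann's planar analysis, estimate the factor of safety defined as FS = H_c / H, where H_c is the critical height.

H_c = (4c/γ) · sinβ cosφ / [1 − cos(β − φ)]
    = (4·16.9/17.6) · sin55.6°·cos13.3° / [1 − cos42.3°]
    = 3.841 · 0.8030 / 0.2604 = 11.85 m
FS = H_c / H = 11.85 / 6.0 = 1.974

FS = 1.97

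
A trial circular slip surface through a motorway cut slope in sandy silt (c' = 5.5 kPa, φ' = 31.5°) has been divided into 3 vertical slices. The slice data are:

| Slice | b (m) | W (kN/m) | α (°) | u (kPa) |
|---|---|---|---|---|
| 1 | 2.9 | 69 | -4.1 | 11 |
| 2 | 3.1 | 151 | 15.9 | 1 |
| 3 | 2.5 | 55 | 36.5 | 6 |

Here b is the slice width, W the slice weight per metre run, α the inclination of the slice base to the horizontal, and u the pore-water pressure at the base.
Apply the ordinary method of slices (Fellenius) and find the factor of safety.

Ordinary method of slices: FS = Σ[c'·Δl_i + (W_i cosα_i − u_i·Δl_i)·tanφ'] / Σ W_i sinα_i, with Δl_i = b_i / cosα_i.
Slice 1: Δl = 2.9/cos(-4.1°) = 2.907 m; N'_1 = 69·cos(-4.1°) − 11·2.907 = 36.8; c'Δl = 15.99; W sinα = -4.9
Slice 2: Δl = 3.1/cos15.9° = 3.223 m; N'_2 = 151·cos15.9° − 1·3.223 = 142.0; c'Δl = 17.73; W sinα = 41.4
Slice 3: Δl = 2.5/cos36.5° = 3.110 m; N'_3 = 55·cos36.5° − 6·3.110 = 25.6; c'Δl = 17.11; W sinα = 32.7
Σc'Δl = 50.8 kN/m; ΣN' = 204.4 kN/m; ΣW sinα = 69.1 kN/m
Resisting = 50.8 + 204.4·tan31.5° = 50.8 + 125.3 = 176.1 kN/m
FS = 176.1 / 69.1 = 2.546

FS = 2.55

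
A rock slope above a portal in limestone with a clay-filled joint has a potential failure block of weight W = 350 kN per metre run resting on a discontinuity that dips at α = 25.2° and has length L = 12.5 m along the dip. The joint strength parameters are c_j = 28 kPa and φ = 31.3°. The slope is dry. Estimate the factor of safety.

Resolving the block weight along and normal to the plane and applying the Mohr–Coulomb strength on the joint:
N' = W cosα = 350·cos25.2° = 316.7 kN/m
Driving force T = W sinα = 350·sin25.2° = 149.0 kN/m
Resisting force R = c_j·L + N'·tanφ = 28·12.5 + 316.7·tan31.3° = 350.0 + 192.6 = 542.6 kN/m
FS = R / T = 542.6 / 149.0 = 3.641

FS = 3.64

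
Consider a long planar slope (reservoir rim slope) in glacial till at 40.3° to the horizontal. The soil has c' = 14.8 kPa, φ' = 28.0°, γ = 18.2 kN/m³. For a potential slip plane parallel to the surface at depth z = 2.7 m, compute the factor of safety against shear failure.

FS = 1.24

For an infinite slope with a slip plane parallel to the surface (no pore pressure): FS = [c' + γz cos²β tanφ'] / [γz sinβ cosβ].
γz = 18.2·2.7 = 49.14 kN/m²
Numerator = 14.8 + 49.14·cos²40.3°·tan28.0° = 14.8 + 49.14·0.5817·0.5317 = 29.998 kPa
Denominator = 49.14·sin40.3°·cos40.3° = 49.14·0.6468·0.7627 = 24.240 kPa
FS = 29.998 / 24.240 = 1.238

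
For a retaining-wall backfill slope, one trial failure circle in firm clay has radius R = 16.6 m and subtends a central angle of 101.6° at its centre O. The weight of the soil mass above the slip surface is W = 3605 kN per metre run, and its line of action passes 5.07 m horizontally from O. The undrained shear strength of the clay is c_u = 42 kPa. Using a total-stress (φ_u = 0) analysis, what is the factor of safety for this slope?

FS = 1.12

Taking moments about the centre O, the resisting moment is provided by the undrained shear strength acting along the arc:
Arc length L_a = R·θ = 16.6·(101.6°·π/180) = 16.6·1.7733 = 29.44 m
M_R = c_u·L_a·R = 42·29.44·16.6 = 20522.8 kN·m/m
M_D = W·d = 3605·5.07 = 18277.4 kN·m/m
FS = M_R / M_D = 20522.8 / 18277.4 = 1.123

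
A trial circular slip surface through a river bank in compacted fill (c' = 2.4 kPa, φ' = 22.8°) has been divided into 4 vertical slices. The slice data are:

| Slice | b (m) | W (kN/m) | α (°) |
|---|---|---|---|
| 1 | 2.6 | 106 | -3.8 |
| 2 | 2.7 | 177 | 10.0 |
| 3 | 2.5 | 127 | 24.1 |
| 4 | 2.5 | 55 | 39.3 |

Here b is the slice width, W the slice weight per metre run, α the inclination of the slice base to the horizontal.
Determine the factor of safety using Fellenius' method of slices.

Ordinary method of slices: FS = Σ[c'·Δl_i + (W_i cosα_i)·tanφ'] / Σ W_i sinα_i, with Δl_i = b_i / cosα_i.
Slice 1: Δl = 2.6/cos(-3.8°) = 2.606 m; N'_1 = 106·cos(-3.8°) = 105.8; c'Δl = 6.25; W sinα = -7.0
Slice 2: Δl = 2.7/cos10.0° = 2.742 m; N'_2 = 177·cos10.0° = 174.3; c'Δl = 6.58; W sinα = 30.7
Slice 3: Δl = 2.5/cos24.1° = 2.739 m; N'_3 = 127·cos24.1° = 115.9; c'Δl = 6.57; W sinα = 51.9
Slice 4: Δl = 2.5/cos39.3° = 3.231 m; N'_4 = 55·cos39.3° = 42.6; c'Δl = 7.75; W sinα = 34.8
Σc'Δl = 27.2 kN/m; ΣN' = 438.6 kN/m; ΣW sinα = 110.4 kN/m
Resisting = 27.2 + 438.6·tan22.8° = 27.2 + 184.4 = 211.5 kN/m
FS = 211.5 / 110.4 = 1.916

FS = 1.92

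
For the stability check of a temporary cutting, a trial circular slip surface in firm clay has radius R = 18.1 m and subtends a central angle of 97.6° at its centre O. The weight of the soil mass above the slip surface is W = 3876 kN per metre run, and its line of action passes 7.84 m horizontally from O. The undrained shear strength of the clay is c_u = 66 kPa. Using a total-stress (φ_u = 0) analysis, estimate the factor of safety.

FS = 1.21

Taking moments about the centre O, the resisting moment is provided by the undrained shear strength acting along the arc:
Arc length L_a = R·θ = 18.1·(97.6°·π/180) = 18.1·1.7034 = 30.83 m
M_R = c_u·L_a·R = 66·30.83·18.1 = 36832.3 kN·m/m
M_D = W·d = 3876·7.84 = 30387.8 kN·m/m
FS = M_R / M_D = 36832.3 / 30387.8 = 1.212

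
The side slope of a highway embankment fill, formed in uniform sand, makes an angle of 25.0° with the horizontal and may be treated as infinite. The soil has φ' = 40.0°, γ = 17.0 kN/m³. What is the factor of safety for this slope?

For a dry cohesionless infinite slope the factor of safety is FS = tanφ' / tanβ.
FS = tan40.0° / tan25.0° = 0.8391 / 0.4663 = 1.799

FS = 1.80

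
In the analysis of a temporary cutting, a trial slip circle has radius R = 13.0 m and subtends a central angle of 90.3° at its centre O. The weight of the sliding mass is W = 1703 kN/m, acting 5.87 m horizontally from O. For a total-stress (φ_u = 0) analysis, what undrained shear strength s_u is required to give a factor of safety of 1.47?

FS = s_u·L_a·R / (W·d), so s_u = FS·W·d / (L_a·R).
Arc length L_a = R·θ = 13.0·(90.3°·π/180) = 13.0·1.5760 = 20.49 m
s_u = 1.47·1703·5.87 / (20.49·13.0) = 14695.0 / 266.35 = 55.17 kPa

s_u = 55.2 kPa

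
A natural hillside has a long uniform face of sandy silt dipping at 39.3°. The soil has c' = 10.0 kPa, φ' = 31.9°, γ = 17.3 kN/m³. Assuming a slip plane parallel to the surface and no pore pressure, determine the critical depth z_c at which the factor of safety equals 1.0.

Setting FS = 1.00 in FS = [c' + γz cos²β tanφ'] / [γz sinβ cosβ] and solving for z:
z = c' / [γ cosβ (FS·sinβ − cosβ·tanφ')]
  = 10.0 / [17.3·cos39.3°·(1.00·sin39.3° − cos39.3°·tan31.9°)]
  = 10.0 / [17.3·0.7738·(1.00·0.6334 − 0.7738·0.6224)]
  = 10.0 / 2.0310 = 4.924 m

z_c = 4.92 m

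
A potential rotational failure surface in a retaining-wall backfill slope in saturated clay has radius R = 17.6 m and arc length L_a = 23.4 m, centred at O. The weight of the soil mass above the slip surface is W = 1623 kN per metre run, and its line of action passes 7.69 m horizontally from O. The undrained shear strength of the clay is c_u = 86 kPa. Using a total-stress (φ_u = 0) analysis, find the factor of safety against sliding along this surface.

FS = 2.84

Taking moments about the centre O, the resisting moment is provided by the undrained shear strength acting along the arc:
M_R = c_u·L_a·R = 86·23.40·17.6 = 35418.2 kN·m/m
M_D = W·d = 1623·7.69 = 12480.9 kN·m/m
FS = M_R / M_D = 35418.2 / 12480.9 = 2.838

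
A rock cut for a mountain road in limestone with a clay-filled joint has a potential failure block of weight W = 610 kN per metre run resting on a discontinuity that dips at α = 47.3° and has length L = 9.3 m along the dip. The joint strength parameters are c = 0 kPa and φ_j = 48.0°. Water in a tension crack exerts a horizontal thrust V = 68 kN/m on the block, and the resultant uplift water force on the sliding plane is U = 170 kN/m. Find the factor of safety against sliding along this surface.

FS = 0.44

Resolving the block weight along and normal to the plane and applying the Mohr–Coulomb strength on the joint:
N' = W cosα − U − V sinα = 610·cos47.3° − 170 − 68·sin47.3° = 193.7 kN/m
Driving force T = W sinα + V cosα = 610·sin47.3° + 68·cos47.3° = 494.4 kN/m
Resisting force R = c·L + N'·tanφ_j = 0·9.3 + 193.7·tan48.0° = 0.0 + 215.1 = 215.1 kN/m
FS = R / T = 215.1 / 494.4 = 0.435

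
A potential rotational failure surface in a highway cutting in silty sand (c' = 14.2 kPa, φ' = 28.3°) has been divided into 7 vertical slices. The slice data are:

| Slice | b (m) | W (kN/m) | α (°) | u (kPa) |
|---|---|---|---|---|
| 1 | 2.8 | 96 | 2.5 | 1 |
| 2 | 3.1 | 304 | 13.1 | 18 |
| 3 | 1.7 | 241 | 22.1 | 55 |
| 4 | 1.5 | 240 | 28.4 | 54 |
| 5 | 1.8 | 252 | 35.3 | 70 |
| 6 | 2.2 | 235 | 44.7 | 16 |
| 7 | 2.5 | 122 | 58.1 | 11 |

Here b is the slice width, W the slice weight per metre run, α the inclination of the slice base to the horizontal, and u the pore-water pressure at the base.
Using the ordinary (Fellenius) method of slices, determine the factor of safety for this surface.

Ordinary method of slices: FS = Σ[c'·Δl_i + (W_i cosα_i − u_i·Δl_i)·tanφ'] / Σ W_i sinα_i, with Δl_i = b_i / cosα_i.
Slice 1: Δl = 2.8/cos2.5° = 2.803 m; N'_1 = 96·cos2.5° − 1·2.803 = 93.1; c'Δl = 39.80; W sinα = 4.2
Slice 2: Δl = 3.1/cos13.1° = 3.183 m; N'_2 = 304·cos13.1° − 18·3.183 = 238.8; c'Δl = 45.20; W sinα = 68.9
Slice 3: Δl = 1.7/cos22.1° = 1.835 m; N'_3 = 241·cos22.1° − 55·1.835 = 122.4; c'Δl = 26.05; W sinα = 90.7
Slice 4: Δl = 1.5/cos28.4° = 1.705 m; N'_4 = 240·cos28.4° − 54·1.705 = 119.0; c'Δl = 24.21; W sinα = 114.1
Slice 5: Δl = 1.8/cos35.3° = 2.206 m; N'_5 = 252·cos35.3° − 70·2.206 = 51.3; c'Δl = 31.32; W sinα = 145.6
Slice 6: Δl = 2.2/cos44.7° = 3.095 m; N'_6 = 235·cos44.7° − 16·3.095 = 117.5; c'Δl = 43.95; W sinα = 165.3
Slice 7: Δl = 2.5/cos58.1° = 4.731 m; N'_7 = 122·cos58.1° − 11·4.731 = 12.4; c'Δl = 67.18; W sinα = 103.6
Σc'Δl = 277.7 kN/m; ΣN' = 754.5 kN/m; ΣW sinα = 692.4 kN/m
Resisting = 277.7 + 754.5·tan28.3° = 277.7 + 406.3 = 684.0 kN/m
FS = 684.0 / 692.4 = 0.988

FS = 0.99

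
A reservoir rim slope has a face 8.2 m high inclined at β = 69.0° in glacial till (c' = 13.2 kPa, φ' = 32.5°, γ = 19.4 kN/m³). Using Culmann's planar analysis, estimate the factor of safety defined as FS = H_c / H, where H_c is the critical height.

FS = 1.33

H_c = (4c'/γ) · sinβ cosφ' / [1 − cos(β − φ')]
    = (4·13.2/19.4) · sin69.0°·cos32.5° / [1 − cos36.5°]
    = 2.722 · 0.7874 / 0.1961 = 10.93 m
FS = H_c / H = 10.93 / 8.2 = 1.332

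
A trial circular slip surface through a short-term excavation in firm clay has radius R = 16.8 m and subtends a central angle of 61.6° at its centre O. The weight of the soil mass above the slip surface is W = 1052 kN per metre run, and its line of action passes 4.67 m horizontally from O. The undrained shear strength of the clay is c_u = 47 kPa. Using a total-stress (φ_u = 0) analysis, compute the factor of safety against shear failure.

Taking moments about the centre O, the resisting moment is provided by the undrained shear strength acting along the arc:
Arc length L_a = R·θ = 16.8·(61.6°·π/180) = 16.8·1.0751 = 18.06 m
M_R = c_u·L_a·R = 47·18.06·16.8 = 14261.8 kN·m/m
M_D = W·d = 1052·4.67 = 4912.8 kN·m/m
FS = M_R / M_D = 14261.8 / 4912.8 = 2.903

FS = 2.90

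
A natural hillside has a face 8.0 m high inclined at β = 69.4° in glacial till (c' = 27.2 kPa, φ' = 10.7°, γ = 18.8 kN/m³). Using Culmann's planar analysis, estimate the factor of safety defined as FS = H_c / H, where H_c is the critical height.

FS = 1.38

H_c = (4c'/γ) · sinβ cosφ' / [1 − cos(β − φ')]
    = (4·27.2/18.8) · sin69.4°·cos10.7° / [1 − cos58.7°]
    = 5.787 · 0.9198 / 0.4805 = 11.08 m
FS = H_c / H = 11.08 / 8.0 = 1.385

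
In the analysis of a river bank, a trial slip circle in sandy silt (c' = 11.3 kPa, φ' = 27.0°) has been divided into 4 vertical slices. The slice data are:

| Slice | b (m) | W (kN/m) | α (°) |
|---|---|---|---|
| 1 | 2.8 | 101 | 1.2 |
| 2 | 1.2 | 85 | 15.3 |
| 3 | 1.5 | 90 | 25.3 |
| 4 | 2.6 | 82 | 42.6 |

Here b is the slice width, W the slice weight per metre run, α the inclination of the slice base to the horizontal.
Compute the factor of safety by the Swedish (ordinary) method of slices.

FS = 2.28

Ordinary method of slices: FS = Σ[c'·Δl_i + (W_i cosα_i)·tanφ'] / Σ W_i sinα_i, with Δl_i = b_i / cosα_i.
Slice 1: Δl = 2.8/cos1.2° = 2.801 m; N'_1 = 101·cos1.2° = 101.0; c'Δl = 31.65; W sinα = 2.1
Slice 2: Δl = 1.2/cos15.3° = 1.244 m; N'_2 = 85·cos15.3° = 82.0; c'Δl = 14.06; W sinα = 22.4
Slice 3: Δl = 1.5/cos25.3° = 1.659 m; N'_3 = 90·cos25.3° = 81.4; c'Δl = 18.75; W sinα = 38.5
Slice 4: Δl = 2.6/cos42.6° = 3.532 m; N'_4 = 82·cos42.6° = 60.4; c'Δl = 39.91; W sinα = 55.5
Σc'Δl = 104.4 kN/m; ΣN' = 324.7 kN/m; ΣW sinα = 118.5 kN/m
Resisting = 104.4 + 324.7·tan27.0° = 104.4 + 165.4 = 269.8 kN/m
FS = 269.8 / 118.5 = 2.277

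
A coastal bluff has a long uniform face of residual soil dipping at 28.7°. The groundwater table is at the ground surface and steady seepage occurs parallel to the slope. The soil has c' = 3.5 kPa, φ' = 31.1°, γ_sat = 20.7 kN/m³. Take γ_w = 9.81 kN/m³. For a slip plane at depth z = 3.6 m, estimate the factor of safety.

FS = 0.69

With seepage parallel to the slope and the water table at the surface, the effective normal stress on the slip plane uses the buoyant unit weight γ' = γ_sat − γ_w while the driving shear stress uses γ_sat:
FS = [c' + γ' z cos²β tanφ'] / [γ_sat z sinβ cosβ]
γ' = 20.7 − 9.81 = 10.89 kN/m³
Numerator = 3.5 + 10.89·3.6·cos²28.7°·tan31.1° = 3.5 + 10.89·3.6·0.7694·0.6032 = 21.695 kPa
Denominator = 20.7·3.6·sin28.7°·cos28.7° = 20.7·3.6·0.4802·0.8771 = 31.390 kPa
FS = 21.695 / 31.390 = 0.691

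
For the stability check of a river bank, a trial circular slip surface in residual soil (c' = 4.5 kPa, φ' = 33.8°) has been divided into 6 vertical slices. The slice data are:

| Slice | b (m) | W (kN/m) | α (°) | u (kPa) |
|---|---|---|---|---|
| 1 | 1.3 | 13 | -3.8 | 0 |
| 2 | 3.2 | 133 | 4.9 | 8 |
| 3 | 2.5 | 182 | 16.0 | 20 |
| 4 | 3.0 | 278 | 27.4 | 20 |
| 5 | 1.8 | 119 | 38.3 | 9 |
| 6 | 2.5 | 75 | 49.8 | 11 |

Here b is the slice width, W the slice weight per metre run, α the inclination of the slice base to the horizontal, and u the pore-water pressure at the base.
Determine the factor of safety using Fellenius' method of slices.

Ordinary method of slices: FS = Σ[c'·Δl_i + (W_i cosα_i − u_i·Δl_i)·tanφ'] / Σ W_i sinα_i, with Δl_i = b_i / cosα_i.
Slice 1: Δl = 1.3/cos(-3.8°) = 1.303 m; N'_1 = 13·cos(-3.8°) − 0·1.303 = 13.0; c'Δl = 5.86; W sinα = -0.9
Slice 2: Δl = 3.2/cos4.9° = 3.212 m; N'_2 = 133·cos4.9° − 8·3.212 = 106.8; c'Δl = 14.45; W sinα = 11.4
Slice 3: Δl = 2.5/cos16.0° = 2.601 m; N'_3 = 182·cos16.0° − 20·2.601 = 122.9; c'Δl = 11.70; W sinα = 50.2
Slice 4: Δl = 3.0/cos27.4° = 3.379 m; N'_4 = 278·cos27.4° − 20·3.379 = 179.2; c'Δl = 15.21; W sinα = 127.9
Slice 5: Δl = 1.8/cos38.3° = 2.294 m; N'_5 = 119·cos38.3° − 9·2.294 = 72.7; c'Δl = 10.32; W sinα = 73.8
Slice 6: Δl = 2.5/cos49.8° = 3.873 m; N'_6 = 75·cos49.8° − 11·3.873 = 5.8; c'Δl = 17.43; W sinα = 57.3
Σc'Δl = 75.0 kN/m; ΣN' = 500.5 kN/m; ΣW sinα = 319.6 kN/m
Resisting = 75.0 + 500.5·tan33.8° = 75.0 + 335.1 = 410.0 kN/m
FS = 410.0 / 319.6 = 1.283

FS = 1.28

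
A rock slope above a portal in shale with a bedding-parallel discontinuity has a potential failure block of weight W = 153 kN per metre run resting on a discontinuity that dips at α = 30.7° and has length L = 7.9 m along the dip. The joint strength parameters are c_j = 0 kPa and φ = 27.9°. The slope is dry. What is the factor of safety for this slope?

Resolving the block weight along and normal to the plane and applying the Mohr–Coulomb strength on the joint:
N' = W cosα = 153·cos30.7° = 131.6 kN/m
Driving force T = W sinα = 153·sin30.7° = 78.1 kN/m
Resisting force R = c_j·L + N'·tanφ = 0·7.9 + 131.6·tan27.9° = 0.0 + 69.7 = 69.7 kN/m
FS = R / T = 69.7 / 78.1 = 0.892

FS = 0.89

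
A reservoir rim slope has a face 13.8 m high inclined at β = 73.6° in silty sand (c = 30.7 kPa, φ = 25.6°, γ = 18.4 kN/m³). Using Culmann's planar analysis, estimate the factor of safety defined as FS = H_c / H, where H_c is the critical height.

FS = 1.26

H_c = (4c/γ) · sinβ cosφ / [1 − cos(β − φ)]
    = (4·30.7/18.4) · sin73.6°·cos25.6° / [1 − cos48.0°]
    = 6.674 · 0.8651 / 0.3309 = 17.45 m
FS = H_c / H = 17.45 / 13.8 = 1.265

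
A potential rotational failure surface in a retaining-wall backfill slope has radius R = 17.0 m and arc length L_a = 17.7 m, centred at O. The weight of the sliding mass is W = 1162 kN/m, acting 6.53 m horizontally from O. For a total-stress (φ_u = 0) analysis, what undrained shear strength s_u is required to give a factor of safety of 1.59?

s_u = 40.1 kPa

FS = s_u·L_a·R / (W·d), so s_u = FS·W·d / (L_a·R).
s_u = 1.59·1162·6.53 / (17.70·17.0) = 12064.7 / 300.90 = 40.10 kPa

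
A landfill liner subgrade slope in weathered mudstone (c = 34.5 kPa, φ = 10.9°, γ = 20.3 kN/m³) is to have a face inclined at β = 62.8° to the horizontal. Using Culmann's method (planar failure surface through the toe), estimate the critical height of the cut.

H_c = 15.50 m

Culmann's analysis gives the critical failure plane at α_cr = (β + φ)/2 = (62.8 + 10.9)/2 = 36.9°, and the critical height
H_c = (4c/γ) · sinβ cosφ / [1 − cos(β − φ)]
    = (4·34.5/20.3) · sin62.8°·cos10.9° / [1 − cos(51.9°)]
    = 6.798 · 0.8894·0.9820 / [1 − 0.6170]
    = 6.798 · 0.8734 / 0.3830
    = 15.50 m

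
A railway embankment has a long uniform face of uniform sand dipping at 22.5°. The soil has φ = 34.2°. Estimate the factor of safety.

For a dry cohesionless infinite slope the factor of safety is FS = tanφ / tanβ.
FS = tan34.2° / tan22.5° = 0.6796 / 0.4142 = 1.641

FS = 1.64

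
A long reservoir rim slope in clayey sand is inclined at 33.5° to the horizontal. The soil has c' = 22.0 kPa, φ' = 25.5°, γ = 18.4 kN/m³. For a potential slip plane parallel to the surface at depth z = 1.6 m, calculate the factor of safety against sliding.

FS = 2.34

For an infinite slope with a slip plane parallel to the surface (no pore pressure): FS = [c' + γz cos²β tanφ'] / [γz sinβ cosβ].
γz = 18.4·1.6 = 29.44 kN/m²
Numerator = 22.0 + 29.44·cos²33.5°·tan25.5° = 22.0 + 29.44·0.6954·0.4770 = 31.764 kPa
Denominator = 29.44·sin33.5°·cos33.5° = 29.44·0.5519·0.8339 = 13.550 kPa
FS = 31.764 / 13.550 = 2.344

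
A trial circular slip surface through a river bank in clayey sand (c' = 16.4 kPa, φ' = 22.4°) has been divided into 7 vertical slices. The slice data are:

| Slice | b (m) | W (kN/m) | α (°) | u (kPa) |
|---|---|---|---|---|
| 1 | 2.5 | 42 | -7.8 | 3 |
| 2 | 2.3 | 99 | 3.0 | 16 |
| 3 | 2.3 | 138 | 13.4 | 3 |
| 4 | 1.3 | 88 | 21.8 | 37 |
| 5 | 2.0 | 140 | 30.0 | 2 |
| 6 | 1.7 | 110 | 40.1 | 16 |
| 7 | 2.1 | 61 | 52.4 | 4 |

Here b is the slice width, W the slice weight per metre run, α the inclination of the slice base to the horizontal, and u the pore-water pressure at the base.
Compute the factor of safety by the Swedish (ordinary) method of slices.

FS = 1.79

Ordinary method of slices: FS = Σ[c'·Δl_i + (W_i cosα_i − u_i·Δl_i)·tanφ'] / Σ W_i sinα_i, with Δl_i = b_i / cosα_i.
Slice 1: Δl = 2.5/cos(-7.8°) = 2.523 m; N'_1 = 42·cos(-7.8°) − 3·2.523 = 34.0; c'Δl = 41.38; W sinα = -5.7
Slice 2: Δl = 2.3/cos3.0° = 2.303 m; N'_2 = 99·cos3.0° − 16·2.303 = 62.0; c'Δl = 37.77; W sinα = 5.2
Slice 3: Δl = 2.3/cos13.4° = 2.364 m; N'_3 = 138·cos13.4° − 3·2.364 = 127.1; c'Δl = 38.78; W sinα = 32.0
Slice 4: Δl = 1.3/cos21.8° = 1.400 m; N'_4 = 88·cos21.8° − 37·1.400 = 29.9; c'Δl = 22.96; W sinα = 32.7
Slice 5: Δl = 2.0/cos30.0° = 2.309 m; N'_5 = 140·cos30.0° − 2·2.309 = 116.6; c'Δl = 37.87; W sinα = 70.0
Slice 6: Δl = 1.7/cos40.1° = 2.222 m; N'_6 = 110·cos40.1° − 16·2.222 = 48.6; c'Δl = 36.45; W sinα = 70.9
Slice 7: Δl = 2.1/cos52.4° = 3.442 m; N'_7 = 61·cos52.4° − 4·3.442 = 23.5; c'Δl = 56.45; W sinα = 48.3
Σc'Δl = 271.7 kN/m; ΣN' = 441.8 kN/m; ΣW sinα = 253.3 kN/m
Resisting = 271.7 + 441.8·tan22.4° = 271.7 + 182.1 = 453.7 kN/m
FS = 453.7 / 253.3 = 1.791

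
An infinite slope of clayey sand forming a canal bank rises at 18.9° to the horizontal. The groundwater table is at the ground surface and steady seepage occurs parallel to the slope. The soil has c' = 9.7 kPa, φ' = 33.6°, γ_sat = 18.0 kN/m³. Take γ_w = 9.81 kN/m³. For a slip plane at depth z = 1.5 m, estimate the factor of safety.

With seepage parallel to the slope and the water table at the surface, the effective normal stress on the slip plane uses the buoyant unit weight γ' = γ_sat − γ_w while the driving shear stress uses γ_sat:
FS = [c' + γ' z cos²β tanφ'] / [γ_sat z sinβ cosβ]
γ' = 18.0 − 9.81 = 8.19 kN/m³
Numerator = 9.7 + 8.19·1.5·cos²18.9°·tan33.6° = 9.7 + 8.19·1.5·0.8951·0.6644 = 17.006 kPa
Denominator = 18.0·1.5·sin18.9°·cos18.9° = 18.0·1.5·0.3239·0.9461 = 8.274 kPa
FS = 17.006 / 8.274 = 2.055

FS = 2.06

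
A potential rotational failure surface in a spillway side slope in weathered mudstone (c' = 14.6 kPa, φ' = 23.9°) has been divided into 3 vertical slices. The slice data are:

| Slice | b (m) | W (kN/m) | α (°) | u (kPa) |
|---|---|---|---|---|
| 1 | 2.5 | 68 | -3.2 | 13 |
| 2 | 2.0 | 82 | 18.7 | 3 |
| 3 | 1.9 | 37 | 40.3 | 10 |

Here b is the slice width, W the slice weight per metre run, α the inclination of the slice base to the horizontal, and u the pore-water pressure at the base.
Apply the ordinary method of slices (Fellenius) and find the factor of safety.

FS = 3.28

Ordinary method of slices: FS = Σ[c'·Δl_i + (W_i cosα_i − u_i·Δl_i)·tanφ'] / Σ W_i sinα_i, with Δl_i = b_i / cosα_i.
Slice 1: Δl = 2.5/cos(-3.2°) = 2.504 m; N'_1 = 68·cos(-3.2°) − 13·2.504 = 35.3; c'Δl = 36.56; W sinα = -3.8
Slice 2: Δl = 2.0/cos18.7° = 2.111 m; N'_2 = 82·cos18.7° − 3·2.111 = 71.3; c'Δl = 30.83; W sinα = 26.3
Slice 3: Δl = 1.9/cos40.3° = 2.491 m; N'_3 = 37·cos40.3° − 10·2.491 = 3.3; c'Δl = 36.37; W sinα = 23.9
Σc'Δl = 103.8 kN/m; ΣN' = 110.0 kN/m; ΣW sinα = 46.4 kN/m
Resisting = 103.8 + 110.0·tan23.9° = 103.8 + 48.7 = 152.5 kN/m
FS = 152.5 / 46.4 = 3.285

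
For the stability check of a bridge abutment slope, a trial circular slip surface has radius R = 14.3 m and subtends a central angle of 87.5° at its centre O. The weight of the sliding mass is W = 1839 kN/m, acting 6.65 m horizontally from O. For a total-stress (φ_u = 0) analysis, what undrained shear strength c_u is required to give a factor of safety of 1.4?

FS = c_u·L_a·R / (W·d), so c_u = FS·W·d / (L_a·R).
Arc length L_a = R·θ = 14.3·(87.5°·π/180) = 14.3·1.5272 = 21.84 m
c_u = 1.4·1839·6.65 / (21.84·14.3) = 17121.1 / 312.29 = 54.82 kPa

c_u = 54.8 kPa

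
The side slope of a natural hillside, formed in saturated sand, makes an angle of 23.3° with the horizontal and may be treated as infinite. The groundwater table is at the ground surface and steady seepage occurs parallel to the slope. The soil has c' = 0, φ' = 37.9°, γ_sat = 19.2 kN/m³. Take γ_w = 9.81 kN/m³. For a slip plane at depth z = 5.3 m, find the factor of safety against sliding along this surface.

With seepage parallel to the slope and the water table at the surface, the effective normal stress on the slip plane uses the buoyant unit weight γ' = γ_sat − γ_w while the driving shear stress uses γ_sat:
FS = [c' + γ' z cos²β tanφ'] / [γ_sat z sinβ cosβ]
(For c' = 0 this reduces to FS = (γ'/γ_sat)·tanφ'/tanβ.)
γ' = 19.2 − 9.81 = 9.39 kN/m³
Numerator = 0.0 + 9.39·5.3·cos²23.3°·tan37.9° = 0.0 + 9.39·5.3·0.8435·0.7785 = 32.681 kPa
Denominator = 19.2·5.3·sin23.3°·cos23.3° = 19.2·5.3·0.3955·0.9184 = 36.968 kPa
FS = 32.681 / 36.968 = 0.884

FS = 0.88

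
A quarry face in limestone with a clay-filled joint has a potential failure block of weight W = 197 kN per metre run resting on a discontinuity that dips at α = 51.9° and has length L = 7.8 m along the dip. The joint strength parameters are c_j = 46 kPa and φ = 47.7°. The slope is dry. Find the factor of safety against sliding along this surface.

FS = 3.18

Resolving the block weight along and normal to the plane and applying the Mohr–Coulomb strength on the joint:
N' = W cosα = 197·cos51.9° = 121.6 kN/m
Driving force T = W sinα = 197·sin51.9° = 155.0 kN/m
Resisting force R = c_j·L + N'·tanφ = 46·7.8 + 121.6·tan47.7° = 358.8 + 133.6 = 492.4 kN/m
FS = R / T = 492.4 / 155.0 = 3.176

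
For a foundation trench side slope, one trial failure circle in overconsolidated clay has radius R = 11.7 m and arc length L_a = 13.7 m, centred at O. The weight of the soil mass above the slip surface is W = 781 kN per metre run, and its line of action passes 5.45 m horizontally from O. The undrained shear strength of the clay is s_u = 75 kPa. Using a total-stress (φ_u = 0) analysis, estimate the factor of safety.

Taking moments about the centre O, the resisting moment is provided by the undrained shear strength acting along the arc:
M_R = s_u·L_a·R = 75·13.70·11.7 = 12021.8 kN·m/m
M_D = W·d = 781·5.45 = 4256.4 kN·m/m
FS = M_R / M_D = 12021.8 / 4256.4 = 2.824

FS = 2.82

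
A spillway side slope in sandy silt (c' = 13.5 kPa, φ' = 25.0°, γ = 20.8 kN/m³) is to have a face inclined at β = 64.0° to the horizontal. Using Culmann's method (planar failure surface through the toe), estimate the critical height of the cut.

Culmann's analysis gives the critical failure plane at α_cr = (β + φ')/2 = (64.0 + 25.0)/2 = 44.5°, and the critical height
H_c = (4c'/γ) · sinβ cosφ' / [1 − cos(β − φ')]
    = (4·13.5/20.8) · sin64.0°·cos25.0° / [1 − cos(39.0°)]
    = 2.596 · 0.8988·0.9063 / [1 − 0.7771]
    = 2.596 · 0.8146 / 0.2229
    = 9.49 m

H_c = 9.49 m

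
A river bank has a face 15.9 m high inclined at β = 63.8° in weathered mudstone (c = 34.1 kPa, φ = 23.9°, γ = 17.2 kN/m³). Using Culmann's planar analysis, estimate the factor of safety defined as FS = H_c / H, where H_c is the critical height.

H_c = (4c/γ) · sinβ cosφ / [1 − cos(β − φ)]
    = (4·34.1/17.2) · sin63.8°·cos23.9° / [1 − cos39.9°]
    = 7.930 · 0.8203 / 0.2328 = 27.94 m
FS = H_c / H = 27.94 / 15.9 = 1.757

FS = 1.76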